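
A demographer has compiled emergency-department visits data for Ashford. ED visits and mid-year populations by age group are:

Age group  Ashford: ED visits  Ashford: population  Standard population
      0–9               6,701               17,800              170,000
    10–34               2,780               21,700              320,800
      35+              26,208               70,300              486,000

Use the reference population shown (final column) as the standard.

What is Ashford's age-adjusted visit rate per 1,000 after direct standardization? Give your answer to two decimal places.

293.08

Age-specific rates per 1,000 for Ashford: 376.461, 128.111, 372.802.
Standard total = 976,800; weights = 0.1740, 0.3284, 0.4975.
Standardized rate: 0.1740×376.461 + 0.3284×128.111 + 0.4975×372.802 = 293.0775 per 1,000.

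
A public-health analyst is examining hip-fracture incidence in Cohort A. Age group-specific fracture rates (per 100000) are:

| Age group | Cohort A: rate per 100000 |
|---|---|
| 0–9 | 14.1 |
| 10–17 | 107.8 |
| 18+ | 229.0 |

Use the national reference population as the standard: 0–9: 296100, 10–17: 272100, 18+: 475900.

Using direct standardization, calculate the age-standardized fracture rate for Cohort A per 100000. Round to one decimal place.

Standard total = 1044100; weights = 0.2836, 0.2606, 0.4558.
Standardized rate: 0.2836×14.1 + 0.2606×107.8 + 0.4558×229.0 = 136.4702 per 100000.

136.5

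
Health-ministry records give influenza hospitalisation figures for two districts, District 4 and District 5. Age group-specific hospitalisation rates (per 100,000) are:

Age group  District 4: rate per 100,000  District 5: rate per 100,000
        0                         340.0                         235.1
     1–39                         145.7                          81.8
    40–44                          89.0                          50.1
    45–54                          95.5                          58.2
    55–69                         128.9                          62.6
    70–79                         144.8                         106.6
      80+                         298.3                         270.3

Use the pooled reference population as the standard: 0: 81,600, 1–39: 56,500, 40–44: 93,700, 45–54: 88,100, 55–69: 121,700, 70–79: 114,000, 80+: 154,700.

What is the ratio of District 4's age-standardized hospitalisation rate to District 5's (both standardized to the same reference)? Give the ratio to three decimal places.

Standard total = 710,300; weights = 0.1149, 0.0795, 0.1319, 0.1240, 0.1713, 0.1605, 0.2178.
District 4: 0.1149×340.0 + 0.0795×145.7 + 0.1319×89.0 + 0.1240×95.5 + 0.1713×128.9 + 0.1605×144.8 + 0.2178×298.3 = 184.5280 per 100,000.
District 5: 0.1149×235.1 + 0.0795×81.8 + 0.1319×50.1 + 0.1240×58.2 + 0.1713×62.6 + 0.1605×106.6 + 0.2178×270.3 = 134.0474 per 100,000.
Ratio = 184.5280 ÷ 134.0474 = 1.37659.

1.377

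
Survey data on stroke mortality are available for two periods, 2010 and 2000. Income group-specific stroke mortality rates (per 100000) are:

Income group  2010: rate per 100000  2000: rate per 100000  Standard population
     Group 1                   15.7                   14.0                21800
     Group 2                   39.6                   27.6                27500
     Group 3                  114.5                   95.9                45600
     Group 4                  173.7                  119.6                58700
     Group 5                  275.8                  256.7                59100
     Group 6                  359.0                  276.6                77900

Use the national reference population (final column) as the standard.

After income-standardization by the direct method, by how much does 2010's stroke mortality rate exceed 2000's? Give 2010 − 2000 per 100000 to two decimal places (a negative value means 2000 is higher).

Standard total = 290600; weights = 0.0750, 0.0946, 0.1569, 0.2020, 0.2034, 0.2681.
2010: 0.0750×15.7 + 0.0946×39.6 + 0.1569×114.5 + 0.2020×173.7 + 0.2034×275.8 + 0.2681×359.0 = 210.3046 per 100000.
2000: 0.0750×14.0 + 0.0946×27.6 + 0.1569×95.9 + 0.2020×119.6 + 0.2034×256.7 + 0.2681×276.6 = 169.2219 per 100000.
Difference = 210.3046 − 169.2219 = 41.0828.

41.08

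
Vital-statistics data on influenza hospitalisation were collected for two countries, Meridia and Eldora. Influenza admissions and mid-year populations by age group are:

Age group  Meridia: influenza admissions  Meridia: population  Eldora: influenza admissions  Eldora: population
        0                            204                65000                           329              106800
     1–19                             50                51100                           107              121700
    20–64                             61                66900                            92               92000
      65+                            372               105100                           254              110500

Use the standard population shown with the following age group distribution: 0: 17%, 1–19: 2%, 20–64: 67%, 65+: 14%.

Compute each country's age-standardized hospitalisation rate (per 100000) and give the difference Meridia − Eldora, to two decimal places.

12.65

Age-specific rates per 100000 for Meridia: 313.85, 97.85, 91.18, 353.95.
For Eldora: 308.05, 87.92, 100.00, 229.86.
Standard weights: 0.17, 0.02, 0.67, 0.14.
Meridia: 0.1700×313.85 + 0.0200×97.85 + 0.6700×91.18 + 0.1400×353.95 = 165.9548 per 100000.
Eldora: 0.1700×308.05 + 0.0200×87.92 + 0.6700×100.00 + 0.1400×229.86 = 153.3083 per 100000.
Difference = 165.9548 − 153.3083 = 12.6464.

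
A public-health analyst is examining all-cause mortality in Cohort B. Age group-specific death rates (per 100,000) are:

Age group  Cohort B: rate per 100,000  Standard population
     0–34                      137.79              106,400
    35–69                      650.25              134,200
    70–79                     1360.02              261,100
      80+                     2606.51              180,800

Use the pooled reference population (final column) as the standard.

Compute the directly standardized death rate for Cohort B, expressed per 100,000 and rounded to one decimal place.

1360.1

Standard total = 682,500; weights = 0.1559, 0.1966, 0.3826, 0.2649.
Standardized rate: 0.1559×137.79 + 0.1966×650.25 + 0.3826×1360.02 + 0.2649×2606.51 = 1360.1211 per 100,000.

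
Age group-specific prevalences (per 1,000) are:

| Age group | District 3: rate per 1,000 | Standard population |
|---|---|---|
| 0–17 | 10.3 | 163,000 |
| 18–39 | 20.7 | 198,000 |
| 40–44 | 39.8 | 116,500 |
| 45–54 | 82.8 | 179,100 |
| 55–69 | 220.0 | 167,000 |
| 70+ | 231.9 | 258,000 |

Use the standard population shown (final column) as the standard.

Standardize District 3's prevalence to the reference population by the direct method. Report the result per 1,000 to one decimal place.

112.6

Standard total = 1,081,600; weights = 0.1507, 0.1831, 0.1077, 0.1656, 0.1544, 0.2385.
Standardized rate: 0.1507×10.3 + 0.1831×20.7 + 0.1077×39.8 + 0.1656×82.8 + 0.1544×220.0 + 0.2385×231.9 = 112.6238 per 1,000.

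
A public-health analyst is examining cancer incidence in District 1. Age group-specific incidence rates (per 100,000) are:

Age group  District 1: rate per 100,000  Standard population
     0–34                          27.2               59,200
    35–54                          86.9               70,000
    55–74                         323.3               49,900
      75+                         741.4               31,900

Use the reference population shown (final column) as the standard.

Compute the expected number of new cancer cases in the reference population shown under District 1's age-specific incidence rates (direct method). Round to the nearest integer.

475

Expected new cancer cases = Σ (standard pop × age-specific rate ÷ 100,000)
= 59,200×27.2/100,000 + 70,000×86.9/100,000 + 49,900×323.3/100,000 + 31,900×741.4/100,000
= 16.10 + 60.83 + 161.33 + 236.51 = 474.77.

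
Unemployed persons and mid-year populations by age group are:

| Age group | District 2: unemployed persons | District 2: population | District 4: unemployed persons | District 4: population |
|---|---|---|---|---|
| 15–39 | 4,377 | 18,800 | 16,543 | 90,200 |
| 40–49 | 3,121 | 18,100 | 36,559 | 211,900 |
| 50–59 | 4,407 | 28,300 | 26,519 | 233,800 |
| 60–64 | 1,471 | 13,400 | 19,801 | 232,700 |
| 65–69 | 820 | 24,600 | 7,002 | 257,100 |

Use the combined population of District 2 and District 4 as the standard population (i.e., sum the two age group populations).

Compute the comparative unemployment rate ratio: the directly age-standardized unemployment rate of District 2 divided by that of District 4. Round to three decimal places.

Age-specific rates per 1,000 for District 2: 232.819, 172.431, 155.724, 109.776, 33.333.
For District 4: 183.404, 172.529, 113.426, 85.092, 27.235.
Combined standard total = 1,128,900; weights = 0.0966, 0.2037, 0.2322, 0.2180, 0.2495.
District 2: 0.0966×232.819 + 0.2037×172.431 + 0.2322×155.724 + 0.2180×109.776 + 0.2495×33.333 = 126.0144 per 1,000.
District 4: 0.0966×183.404 + 0.2037×172.529 + 0.2322×113.426 + 0.2180×85.092 + 0.2495×27.235 = 104.5398 per 1,000.
Ratio = 126.0144 ÷ 104.5398 = 1.20542.

1.205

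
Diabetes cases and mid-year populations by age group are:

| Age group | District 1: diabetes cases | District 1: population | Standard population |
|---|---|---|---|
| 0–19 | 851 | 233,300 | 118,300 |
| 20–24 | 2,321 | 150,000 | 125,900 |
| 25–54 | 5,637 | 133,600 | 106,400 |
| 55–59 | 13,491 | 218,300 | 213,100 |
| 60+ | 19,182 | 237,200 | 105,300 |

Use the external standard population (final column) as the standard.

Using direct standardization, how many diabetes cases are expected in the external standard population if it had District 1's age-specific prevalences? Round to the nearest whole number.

28554

Age-specific rates per 1,000 for District 1: 3.648, 15.473, 42.193, 61.800, 80.868.
Expected diabetes cases = Σ (standard pop × age-specific rate ÷ 1,000)
= 118,300×3.648/1,000 + 125,900×15.473/1,000 + 106,400×42.193/1,000 + 213,100×61.800/1,000 + 105,300×80.868/1,000
= 431.52 + 1948.09 + 4489.35 + 13169.64 + 8515.45 = 28554.05.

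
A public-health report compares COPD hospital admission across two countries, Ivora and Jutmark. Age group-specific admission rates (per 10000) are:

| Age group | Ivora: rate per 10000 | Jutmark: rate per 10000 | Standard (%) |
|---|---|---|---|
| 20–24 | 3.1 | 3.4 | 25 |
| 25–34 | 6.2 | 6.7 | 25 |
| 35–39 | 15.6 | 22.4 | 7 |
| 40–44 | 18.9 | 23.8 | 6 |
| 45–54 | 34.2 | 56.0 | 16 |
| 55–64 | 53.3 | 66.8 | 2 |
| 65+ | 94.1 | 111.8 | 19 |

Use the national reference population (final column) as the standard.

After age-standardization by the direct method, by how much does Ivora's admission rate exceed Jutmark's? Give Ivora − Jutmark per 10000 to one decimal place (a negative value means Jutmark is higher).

Standard weights: 0.25, 0.25, 0.07, 0.06, 0.16, 0.02, 0.19.
Ivora: 0.2500×3.1 + 0.2500×6.2 + 0.0700×15.6 + 0.0600×18.9 + 0.1600×34.2 + 0.0200×53.3 + 0.1900×94.1 = 28.9680 per 10000.
Jutmark: 0.2500×3.4 + 0.2500×6.7 + 0.0700×22.4 + 0.0600×23.8 + 0.1600×56.0 + 0.0200×66.8 + 0.1900×111.8 = 37.0590 per 10000.
Difference = 28.9680 − 37.0590 = -8.0910.

-8.1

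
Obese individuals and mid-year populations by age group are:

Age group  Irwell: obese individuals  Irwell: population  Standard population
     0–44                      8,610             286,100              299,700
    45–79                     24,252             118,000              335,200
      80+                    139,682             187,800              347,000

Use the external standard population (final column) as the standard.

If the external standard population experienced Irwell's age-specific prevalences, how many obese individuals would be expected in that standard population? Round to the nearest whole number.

336003

Age-specific rates per 1,000 for Irwell: 30.094, 205.525, 743.781.
Expected obese individuals = Σ (standard pop × age-specific rate ÷ 1,000)
= 299,700×30.094/1,000 + 335,200×205.525/1,000 + 347,000×743.781/1,000
= 9019.28 + 68892.12 + 258091.87 = 336003.28.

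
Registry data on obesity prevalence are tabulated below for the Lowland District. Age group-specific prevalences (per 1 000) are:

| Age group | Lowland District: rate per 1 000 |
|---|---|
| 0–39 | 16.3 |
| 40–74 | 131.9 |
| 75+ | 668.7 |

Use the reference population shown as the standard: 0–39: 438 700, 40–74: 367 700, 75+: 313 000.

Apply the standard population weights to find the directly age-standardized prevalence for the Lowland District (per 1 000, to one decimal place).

236.7

Standard total = 1 119 400; weights = 0.3919, 0.3285, 0.2796.
Standardized rate: 0.3919×16.3 + 0.3285×131.9 + 0.2796×668.7 = 236.6925 per 1 000.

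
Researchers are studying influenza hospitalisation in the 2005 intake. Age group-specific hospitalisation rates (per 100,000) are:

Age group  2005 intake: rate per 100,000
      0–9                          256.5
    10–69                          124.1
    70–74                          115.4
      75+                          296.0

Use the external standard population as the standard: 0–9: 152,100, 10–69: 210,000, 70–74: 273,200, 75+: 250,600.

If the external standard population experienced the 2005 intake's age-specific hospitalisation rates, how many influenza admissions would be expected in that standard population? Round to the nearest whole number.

1708

Expected influenza admissions = Σ (standard pop × age-specific rate ÷ 100,000)
= 152,100×256.5/100,000 + 210,000×124.1/100,000 + 273,200×115.4/100,000 + 250,600×296.0/100,000
= 390.14 + 260.61 + 315.27 + 741.78 = 1707.80.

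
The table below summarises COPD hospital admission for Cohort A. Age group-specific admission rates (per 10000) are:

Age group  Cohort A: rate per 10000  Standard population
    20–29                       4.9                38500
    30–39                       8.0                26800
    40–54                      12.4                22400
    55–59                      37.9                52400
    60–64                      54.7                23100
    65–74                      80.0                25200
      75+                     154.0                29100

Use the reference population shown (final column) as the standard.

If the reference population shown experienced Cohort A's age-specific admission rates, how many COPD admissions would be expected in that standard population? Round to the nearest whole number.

Expected COPD admissions = Σ (standard pop × age-specific rate ÷ 10000)
= 38500×4.9/10000 + 26800×8.0/10000 + 22400×12.4/10000 + 52400×37.9/10000 + 23100×54.7/10000 + 25200×80.0/10000 + 29100×154.0/10000
= 18.86 + 21.44 + 27.78 + 198.60 + 126.36 + 201.60 + 448.14 = 1042.77.

1043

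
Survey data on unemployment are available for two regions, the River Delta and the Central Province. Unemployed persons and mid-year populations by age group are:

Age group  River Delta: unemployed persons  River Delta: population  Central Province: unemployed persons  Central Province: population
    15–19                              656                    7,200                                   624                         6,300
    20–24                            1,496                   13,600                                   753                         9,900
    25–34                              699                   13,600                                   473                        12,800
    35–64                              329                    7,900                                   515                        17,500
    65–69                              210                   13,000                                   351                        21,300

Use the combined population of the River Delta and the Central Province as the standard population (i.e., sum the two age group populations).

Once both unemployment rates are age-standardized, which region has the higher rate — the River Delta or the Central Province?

River Delta

Age-specific rates per 1,000 for the River Delta: 91.111, 110.000, 51.397, 41.646, 16.154.
For the Central Province: 99.048, 76.061, 36.953, 29.429, 16.479.
Combined standard total = 123,100; weights = 0.1097, 0.1909, 0.2145, 0.2063, 0.2786.
The River Delta: 0.1097×91.111 + 0.1909×110.000 + 0.2145×51.397 + 0.2063×41.646 + 0.2786×16.154 = 55.1077 per 1,000.
The Central Province: 0.1097×99.048 + 0.1909×76.061 + 0.2145×36.953 + 0.2063×29.429 + 0.2786×16.479 = 43.9711 per 1,000.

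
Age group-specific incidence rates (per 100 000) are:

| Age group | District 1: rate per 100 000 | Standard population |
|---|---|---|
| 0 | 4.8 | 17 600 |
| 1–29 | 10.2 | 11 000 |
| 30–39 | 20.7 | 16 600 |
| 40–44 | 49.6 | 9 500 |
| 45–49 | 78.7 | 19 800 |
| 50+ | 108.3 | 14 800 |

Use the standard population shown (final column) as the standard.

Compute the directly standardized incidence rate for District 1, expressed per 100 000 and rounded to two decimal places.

Standard total = 89 300; weights = 0.1971, 0.1232, 0.1859, 0.1064, 0.2217, 0.1657.
Standardized rate: 0.1971×4.8 + 0.1232×10.2 + 0.1859×20.7 + 0.1064×49.6 + 0.2217×78.7 + 0.1657×108.3 = 46.7256 per 100 000.

46.73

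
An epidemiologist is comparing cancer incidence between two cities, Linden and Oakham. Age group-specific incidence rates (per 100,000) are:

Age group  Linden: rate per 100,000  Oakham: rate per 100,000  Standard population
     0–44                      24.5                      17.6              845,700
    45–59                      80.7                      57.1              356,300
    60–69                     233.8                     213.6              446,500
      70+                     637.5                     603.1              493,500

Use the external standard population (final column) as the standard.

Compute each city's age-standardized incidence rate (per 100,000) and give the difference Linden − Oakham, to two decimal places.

18.79

Standard total = 2,142,000; weights = 0.3948, 0.1663, 0.2085, 0.2304.
Linden: 0.3948×24.5 + 0.1663×80.7 + 0.2085×233.8 + 0.2304×637.5 = 218.7073 per 100,000.
Oakham: 0.3948×17.6 + 0.1663×57.1 + 0.2085×213.6 + 0.2304×603.1 = 199.9212 per 100,000.
Difference = 218.7073 − 199.9212 = 18.7860.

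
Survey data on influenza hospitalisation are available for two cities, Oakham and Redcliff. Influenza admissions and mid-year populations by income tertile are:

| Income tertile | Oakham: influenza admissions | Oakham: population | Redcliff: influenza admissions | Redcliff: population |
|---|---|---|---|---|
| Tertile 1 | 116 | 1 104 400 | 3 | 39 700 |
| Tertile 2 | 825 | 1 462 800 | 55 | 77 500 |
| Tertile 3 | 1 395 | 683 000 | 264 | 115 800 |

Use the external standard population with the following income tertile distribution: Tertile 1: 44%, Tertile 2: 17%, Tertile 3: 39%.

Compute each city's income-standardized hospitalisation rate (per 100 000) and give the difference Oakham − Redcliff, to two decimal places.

Income-specific rates per 100 000 for Oakham: 10.50, 56.40, 204.25.
For Redcliff: 7.56, 70.97, 227.98.
Standard weights: 0.44, 0.17, 0.39.
Oakham: 0.4400×10.50 + 0.1700×56.40 + 0.3900×204.25 = 93.8652 per 100 000.
Redcliff: 0.4400×7.56 + 0.1700×70.97 + 0.3900×227.98 = 104.3014 per 100 000.
Difference = 93.8652 − 104.3014 = -10.4361.

-10.44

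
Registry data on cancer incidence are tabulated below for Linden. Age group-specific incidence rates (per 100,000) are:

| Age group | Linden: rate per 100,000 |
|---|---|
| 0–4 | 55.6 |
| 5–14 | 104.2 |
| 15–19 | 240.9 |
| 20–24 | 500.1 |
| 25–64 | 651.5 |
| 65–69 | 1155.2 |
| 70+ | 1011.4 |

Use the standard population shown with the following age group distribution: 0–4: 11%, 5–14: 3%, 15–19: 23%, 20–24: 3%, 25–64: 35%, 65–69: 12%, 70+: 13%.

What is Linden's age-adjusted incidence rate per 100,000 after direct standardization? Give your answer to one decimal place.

Standard weights: 0.11, 0.03, 0.23, 0.03, 0.35, 0.12, 0.13.
Standardized rate: 0.1100×55.6 + 0.0300×104.2 + 0.2300×240.9 + 0.0300×500.1 + 0.3500×651.5 + 0.1200×1155.2 + 0.1300×1011.4 = 577.7830 per 100,000.

577.8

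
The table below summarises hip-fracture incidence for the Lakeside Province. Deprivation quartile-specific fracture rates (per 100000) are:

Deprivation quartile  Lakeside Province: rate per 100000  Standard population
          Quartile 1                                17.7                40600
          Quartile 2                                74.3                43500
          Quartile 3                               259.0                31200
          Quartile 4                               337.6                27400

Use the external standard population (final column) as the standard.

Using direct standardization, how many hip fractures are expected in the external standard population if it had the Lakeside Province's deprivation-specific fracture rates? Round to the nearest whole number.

Expected hip fractures = Σ (standard pop × deprivation-specific rate ÷ 100000)
= 40600×17.7/100000 + 43500×74.3/100000 + 31200×259.0/100000 + 27400×337.6/100000
= 7.19 + 32.32 + 80.81 + 92.50 = 212.82.

213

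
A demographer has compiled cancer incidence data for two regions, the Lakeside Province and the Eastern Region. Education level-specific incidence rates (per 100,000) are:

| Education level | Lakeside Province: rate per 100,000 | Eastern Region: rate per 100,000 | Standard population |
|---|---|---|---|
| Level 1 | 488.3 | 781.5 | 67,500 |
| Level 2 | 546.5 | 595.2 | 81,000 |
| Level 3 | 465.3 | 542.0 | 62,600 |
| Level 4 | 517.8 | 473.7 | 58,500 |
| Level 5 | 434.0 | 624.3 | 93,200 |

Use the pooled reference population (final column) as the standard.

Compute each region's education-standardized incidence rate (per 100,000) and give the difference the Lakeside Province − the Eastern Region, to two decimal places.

-120.43

Standard total = 362,800; weights = 0.1861, 0.2233, 0.1725, 0.1612, 0.2569.
The Lakeside Province: 0.1861×488.3 + 0.2233×546.5 + 0.1725×465.3 + 0.1612×517.8 + 0.2569×434.0 = 488.1329 per 100,000.
The Eastern Region: 0.1861×781.5 + 0.2233×595.2 + 0.1725×542.0 + 0.1612×473.7 + 0.2569×624.3 = 608.5663 per 100,000.
Difference = 488.1329 − 608.5663 = -120.4334.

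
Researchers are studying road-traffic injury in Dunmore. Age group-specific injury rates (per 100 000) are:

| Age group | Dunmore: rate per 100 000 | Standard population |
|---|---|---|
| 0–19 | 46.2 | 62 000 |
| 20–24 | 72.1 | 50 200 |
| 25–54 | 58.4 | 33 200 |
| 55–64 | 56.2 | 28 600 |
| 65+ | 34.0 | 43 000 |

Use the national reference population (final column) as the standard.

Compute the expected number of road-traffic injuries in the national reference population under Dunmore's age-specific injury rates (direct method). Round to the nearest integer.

115

Expected road-traffic injuries = Σ (standard pop × age-specific rate ÷ 100 000)
= 62 000×46.2/100 000 + 50 200×72.1/100 000 + 33 200×58.4/100 000 + 28 600×56.2/100 000 + 43 000×34.0/100 000
= 28.64 + 36.19 + 19.39 + 16.07 + 14.62 = 114.92.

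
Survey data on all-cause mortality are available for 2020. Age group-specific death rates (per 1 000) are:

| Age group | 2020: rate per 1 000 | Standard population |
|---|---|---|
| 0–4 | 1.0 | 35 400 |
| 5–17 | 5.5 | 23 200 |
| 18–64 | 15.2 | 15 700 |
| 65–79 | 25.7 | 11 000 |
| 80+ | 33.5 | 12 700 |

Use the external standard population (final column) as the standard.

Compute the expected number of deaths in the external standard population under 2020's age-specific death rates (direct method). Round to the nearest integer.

Expected deaths = Σ (standard pop × age-specific rate ÷ 1 000)
= 35 400×1.0/1 000 + 23 200×5.5/1 000 + 15 700×15.2/1 000 + 11 000×25.7/1 000 + 12 700×33.5/1 000
= 35.40 + 127.60 + 238.64 + 282.70 + 425.45 = 1109.79.

1110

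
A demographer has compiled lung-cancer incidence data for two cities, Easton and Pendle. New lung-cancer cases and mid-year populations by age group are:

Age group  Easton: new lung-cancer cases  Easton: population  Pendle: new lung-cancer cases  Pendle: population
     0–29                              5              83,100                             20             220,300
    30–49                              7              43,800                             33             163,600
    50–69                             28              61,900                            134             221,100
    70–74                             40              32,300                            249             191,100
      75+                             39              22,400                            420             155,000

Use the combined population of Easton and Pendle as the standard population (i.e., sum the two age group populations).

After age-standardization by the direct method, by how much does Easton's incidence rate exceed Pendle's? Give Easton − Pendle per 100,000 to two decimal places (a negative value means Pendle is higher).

-20.74

Age-specific rates per 100,000 for Easton: 6.02, 15.98, 45.23, 123.84, 174.11.
For Pendle: 9.08, 20.17, 60.61, 130.30, 270.97.
Combined standard total = 1,194,600; weights = 0.2540, 0.1736, 0.2369, 0.1870, 0.1485.
Easton: 0.2540×6.02 + 0.1736×15.98 + 0.2369×45.23 + 0.1870×123.84 + 0.1485×174.11 = 64.0329 per 100,000.
Pendle: 0.2540×9.08 + 0.1736×20.17 + 0.2369×60.61 + 0.1870×130.30 + 0.1485×270.97 = 84.7713 per 100,000.
Difference = 64.0329 − 84.7713 = -20.7384.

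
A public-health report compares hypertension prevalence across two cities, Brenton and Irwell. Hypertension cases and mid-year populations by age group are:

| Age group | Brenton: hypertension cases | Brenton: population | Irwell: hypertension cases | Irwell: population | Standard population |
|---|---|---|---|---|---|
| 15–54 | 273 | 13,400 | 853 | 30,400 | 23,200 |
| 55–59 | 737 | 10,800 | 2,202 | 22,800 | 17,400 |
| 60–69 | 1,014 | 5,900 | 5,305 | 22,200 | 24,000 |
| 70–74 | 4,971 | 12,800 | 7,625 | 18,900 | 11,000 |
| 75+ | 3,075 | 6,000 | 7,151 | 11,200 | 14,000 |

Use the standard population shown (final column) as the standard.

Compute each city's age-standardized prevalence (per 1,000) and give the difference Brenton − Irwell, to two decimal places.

Age-specific rates per 1,000 for Brenton: 20.373, 68.241, 171.864, 388.359, 512.500.
For Irwell: 28.059, 96.579, 238.964, 403.439, 638.482.
Standard total = 89,600; weights = 0.2589, 0.1942, 0.2679, 0.1228, 0.1562.
Brenton: 0.2589×20.373 + 0.1942×68.241 + 0.2679×171.864 + 0.1228×388.359 + 0.1562×512.500 = 192.3186 per 1,000.
Irwell: 0.2589×28.059 + 0.1942×96.579 + 0.2679×238.964 + 0.1228×403.439 + 0.1562×638.482 = 239.3210 per 1,000.
Difference = 192.3186 − 239.3210 = -47.0024.

-47.00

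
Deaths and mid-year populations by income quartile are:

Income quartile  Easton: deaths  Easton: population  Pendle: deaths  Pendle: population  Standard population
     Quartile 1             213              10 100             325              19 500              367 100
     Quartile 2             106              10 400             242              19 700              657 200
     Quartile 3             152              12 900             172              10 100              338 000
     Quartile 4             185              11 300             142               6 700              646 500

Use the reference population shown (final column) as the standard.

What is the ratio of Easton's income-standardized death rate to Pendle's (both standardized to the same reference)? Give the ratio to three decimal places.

0.862

Income-specific rates per 100 000 for Easton: 2108.91, 1019.23, 1178.29, 1637.17.
For Pendle: 1666.67, 1228.43, 1702.97, 2119.40.
Standard total = 2 008 800; weights = 0.1827, 0.3272, 0.1683, 0.3218.
Easton: 0.1827×2108.91 + 0.3272×1019.23 + 0.1683×1178.29 + 0.3218×1637.17 = 1444.0026 per 100 000.
Pendle: 0.1827×1666.67 + 0.3272×1228.43 + 0.1683×1702.97 + 0.3218×2119.40 = 1675.1061 per 100 000.
Ratio = 1444.0026 ÷ 1675.1061 = 0.86204.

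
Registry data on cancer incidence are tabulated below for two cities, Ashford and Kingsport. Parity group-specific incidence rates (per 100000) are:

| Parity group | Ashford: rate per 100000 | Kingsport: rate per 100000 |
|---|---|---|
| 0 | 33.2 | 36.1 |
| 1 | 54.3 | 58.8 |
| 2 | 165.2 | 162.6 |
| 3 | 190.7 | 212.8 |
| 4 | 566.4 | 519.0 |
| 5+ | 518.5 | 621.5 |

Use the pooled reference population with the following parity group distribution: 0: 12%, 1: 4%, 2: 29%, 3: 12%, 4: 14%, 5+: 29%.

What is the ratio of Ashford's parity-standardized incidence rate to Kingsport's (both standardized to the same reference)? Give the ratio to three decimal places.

Standard weights: 0.12, 0.04, 0.29, 0.12, 0.14, 0.29.
Ashford: 0.1200×33.2 + 0.0400×54.3 + 0.2900×165.2 + 0.1200×190.7 + 0.1400×566.4 + 0.2900×518.5 = 306.6090 per 100000.
Kingsport: 0.1200×36.1 + 0.0400×58.8 + 0.2900×162.6 + 0.1200×212.8 + 0.1400×519.0 + 0.2900×621.5 = 332.2690 per 100000.
Ratio = 306.6090 ÷ 332.2690 = 0.92277.

0.923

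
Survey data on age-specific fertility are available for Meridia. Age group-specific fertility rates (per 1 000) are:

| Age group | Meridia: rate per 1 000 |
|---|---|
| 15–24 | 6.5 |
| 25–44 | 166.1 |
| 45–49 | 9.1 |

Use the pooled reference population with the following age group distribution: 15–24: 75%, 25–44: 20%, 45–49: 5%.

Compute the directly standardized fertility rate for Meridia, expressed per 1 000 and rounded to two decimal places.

Standard weights: 0.75, 0.20, 0.05.
Standardized rate: 0.7500×6.5 + 0.2000×166.1 + 0.0500×9.1 = 38.5500 per 1 000.

38.55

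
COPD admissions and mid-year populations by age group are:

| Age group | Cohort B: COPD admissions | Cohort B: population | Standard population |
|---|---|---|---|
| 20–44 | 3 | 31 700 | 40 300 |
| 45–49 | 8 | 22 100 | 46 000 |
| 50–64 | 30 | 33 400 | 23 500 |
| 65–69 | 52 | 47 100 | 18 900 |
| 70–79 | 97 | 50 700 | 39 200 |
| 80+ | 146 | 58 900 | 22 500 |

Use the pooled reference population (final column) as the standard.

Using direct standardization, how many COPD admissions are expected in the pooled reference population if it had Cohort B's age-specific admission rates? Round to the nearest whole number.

193

Age-specific rates per 10 000 for Cohort B: 0.95, 3.62, 8.98, 11.04, 19.13, 24.79.
Expected COPD admissions = Σ (standard pop × age-specific rate ÷ 10 000)
= 40 300×0.95/10 000 + 46 000×3.62/10 000 + 23 500×8.98/10 000 + 18 900×11.04/10 000 + 39 200×19.13/10 000 + 22 500×24.79/10 000
= 3.81 + 16.65 + 21.11 + 20.87 + 75.00 + 55.77 = 193.21.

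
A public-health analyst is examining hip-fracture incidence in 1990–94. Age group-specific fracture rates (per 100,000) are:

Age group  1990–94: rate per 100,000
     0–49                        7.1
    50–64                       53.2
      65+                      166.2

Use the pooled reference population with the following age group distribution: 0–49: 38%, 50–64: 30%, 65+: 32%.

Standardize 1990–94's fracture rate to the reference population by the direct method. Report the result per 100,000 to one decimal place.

Standard weights: 0.38, 0.30, 0.32.
Standardized rate: 0.3800×7.1 + 0.3000×53.2 + 0.3200×166.2 = 71.8420 per 100,000.

71.8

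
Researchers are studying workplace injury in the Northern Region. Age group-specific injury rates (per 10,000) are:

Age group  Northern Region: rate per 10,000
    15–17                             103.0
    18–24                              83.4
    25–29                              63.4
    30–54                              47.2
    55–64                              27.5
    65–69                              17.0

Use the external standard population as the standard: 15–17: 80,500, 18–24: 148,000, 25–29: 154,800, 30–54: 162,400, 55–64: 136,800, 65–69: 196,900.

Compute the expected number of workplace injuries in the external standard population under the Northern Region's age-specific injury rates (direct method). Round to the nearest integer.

Expected workplace injuries = Σ (standard pop × age-specific rate ÷ 10,000)
= 80,500×103.0/10,000 + 148,000×83.4/10,000 + 154,800×63.4/10,000 + 162,400×47.2/10,000 + 136,800×27.5/10,000 + 196,900×17.0/10,000
= 829.15 + 1234.32 + 981.43 + 766.53 + 376.20 + 334.73 = 4522.36.

4522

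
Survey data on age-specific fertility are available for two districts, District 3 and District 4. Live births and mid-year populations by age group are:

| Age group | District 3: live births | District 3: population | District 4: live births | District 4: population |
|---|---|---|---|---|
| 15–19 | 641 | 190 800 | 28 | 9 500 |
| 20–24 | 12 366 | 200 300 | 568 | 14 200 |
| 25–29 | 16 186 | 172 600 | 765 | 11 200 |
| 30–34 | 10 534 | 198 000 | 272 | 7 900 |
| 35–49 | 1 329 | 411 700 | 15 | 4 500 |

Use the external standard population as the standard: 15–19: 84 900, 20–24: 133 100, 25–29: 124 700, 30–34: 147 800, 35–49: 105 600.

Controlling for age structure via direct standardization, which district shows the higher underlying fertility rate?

District 3

Age-specific rates per 1 000 for District 3: 3.360, 61.737, 93.778, 53.202, 3.228.
For District 4: 2.947, 40.000, 68.304, 34.430, 3.333.
Standard total = 596 100; weights = 0.1424, 0.2233, 0.2092, 0.2479, 0.1772.
District 3: 0.1424×3.360 + 0.2233×61.737 + 0.2092×93.778 + 0.2479×53.202 + 0.1772×3.228 = 47.6441 per 1 000.
District 4: 0.1424×2.947 + 0.2233×40.000 + 0.2092×68.304 + 0.2479×34.430 + 0.1772×3.333 = 32.7671 per 1 000.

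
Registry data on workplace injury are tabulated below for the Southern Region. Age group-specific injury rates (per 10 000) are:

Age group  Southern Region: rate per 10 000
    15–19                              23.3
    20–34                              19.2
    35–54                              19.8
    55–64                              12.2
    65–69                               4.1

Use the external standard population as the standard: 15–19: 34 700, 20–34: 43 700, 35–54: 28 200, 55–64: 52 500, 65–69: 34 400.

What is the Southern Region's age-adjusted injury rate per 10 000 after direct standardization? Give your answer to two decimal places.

15.44

Standard total = 193 500; weights = 0.1793, 0.2258, 0.1457, 0.2713, 0.1778.
Standardized rate: 0.1793×23.3 + 0.2258×19.2 + 0.1457×19.8 + 0.2713×12.2 + 0.1778×4.1 = 15.4390 per 10 000.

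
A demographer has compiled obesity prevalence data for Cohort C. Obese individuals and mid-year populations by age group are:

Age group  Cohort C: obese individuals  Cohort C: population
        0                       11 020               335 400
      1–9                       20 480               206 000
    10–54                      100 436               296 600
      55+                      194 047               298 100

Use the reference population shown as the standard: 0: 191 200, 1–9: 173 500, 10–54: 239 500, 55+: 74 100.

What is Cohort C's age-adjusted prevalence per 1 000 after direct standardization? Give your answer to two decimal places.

225.37

Age-specific rates per 1 000 for Cohort C: 32.856, 99.417, 338.624, 650.946.
Standard total = 678 300; weights = 0.2819, 0.2558, 0.3531, 0.1092.
Standardized rate: 0.2819×32.856 + 0.2558×99.417 + 0.3531×338.624 + 0.1092×650.946 = 225.3674 per 1 000.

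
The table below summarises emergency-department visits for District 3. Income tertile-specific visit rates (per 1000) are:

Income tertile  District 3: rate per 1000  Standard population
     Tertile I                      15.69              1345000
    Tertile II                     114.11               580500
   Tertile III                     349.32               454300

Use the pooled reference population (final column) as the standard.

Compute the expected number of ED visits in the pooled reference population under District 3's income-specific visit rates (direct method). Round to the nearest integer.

Expected ED visits = Σ (standard pop × income-specific rate ÷ 1000)
= 1345000×15.69/1000 + 580500×114.11/1000 + 454300×349.32/1000
= 21103.05 + 66240.85 + 158696.08 = 246039.98.

246040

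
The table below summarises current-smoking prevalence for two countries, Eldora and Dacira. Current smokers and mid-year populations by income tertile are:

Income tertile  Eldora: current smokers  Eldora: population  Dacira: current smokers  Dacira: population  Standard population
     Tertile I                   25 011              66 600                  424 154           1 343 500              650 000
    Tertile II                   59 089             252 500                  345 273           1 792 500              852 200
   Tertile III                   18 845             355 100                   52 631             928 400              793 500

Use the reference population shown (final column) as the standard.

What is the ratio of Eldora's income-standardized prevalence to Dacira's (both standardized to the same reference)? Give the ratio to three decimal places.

Income-specific rates per 1 000 for Eldora: 375.541, 234.016, 53.070.
For Dacira: 315.708, 192.621, 56.690.
Standard total = 2 295 700; weights = 0.2831, 0.3712, 0.3456.
Eldora: 0.2831×375.541 + 0.3712×234.016 + 0.3456×53.070 = 211.5435 per 1 000.
Dacira: 0.2831×315.708 + 0.3712×192.621 + 0.3456×56.690 = 180.4876 per 1 000.
Ratio = 211.5435 ÷ 180.4876 = 1.17207.

1.172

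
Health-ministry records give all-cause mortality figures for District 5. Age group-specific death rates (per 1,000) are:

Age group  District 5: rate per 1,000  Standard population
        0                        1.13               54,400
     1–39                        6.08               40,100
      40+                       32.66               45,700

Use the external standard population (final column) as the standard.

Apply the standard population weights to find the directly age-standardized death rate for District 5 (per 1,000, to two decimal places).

12.82

Standard total = 140,200; weights = 0.3880, 0.2860, 0.3260.
Standardized rate: 0.3880×1.13 + 0.2860×6.08 + 0.3260×32.66 = 12.8234 per 1,000.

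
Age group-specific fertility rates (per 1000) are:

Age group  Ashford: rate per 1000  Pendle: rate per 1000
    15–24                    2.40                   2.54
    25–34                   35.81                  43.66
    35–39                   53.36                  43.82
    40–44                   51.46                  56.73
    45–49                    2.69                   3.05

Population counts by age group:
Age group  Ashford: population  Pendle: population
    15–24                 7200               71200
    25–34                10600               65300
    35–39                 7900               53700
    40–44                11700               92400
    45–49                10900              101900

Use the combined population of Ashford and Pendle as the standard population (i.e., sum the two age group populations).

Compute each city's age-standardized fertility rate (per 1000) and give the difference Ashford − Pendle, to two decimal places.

Combined standard total = 432800; weights = 0.1811, 0.1754, 0.1423, 0.2405, 0.2606.
Ashford: 0.1811×2.40 + 0.1754×35.81 + 0.1423×53.36 + 0.2405×51.46 + 0.2606×2.69 = 27.3880 per 1000.
Pendle: 0.1811×2.54 + 0.1754×43.66 + 0.1423×43.82 + 0.2405×56.73 + 0.2606×3.05 = 28.7936 per 1000.
Difference = 27.3880 − 28.7936 = -1.4056.

-1.41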